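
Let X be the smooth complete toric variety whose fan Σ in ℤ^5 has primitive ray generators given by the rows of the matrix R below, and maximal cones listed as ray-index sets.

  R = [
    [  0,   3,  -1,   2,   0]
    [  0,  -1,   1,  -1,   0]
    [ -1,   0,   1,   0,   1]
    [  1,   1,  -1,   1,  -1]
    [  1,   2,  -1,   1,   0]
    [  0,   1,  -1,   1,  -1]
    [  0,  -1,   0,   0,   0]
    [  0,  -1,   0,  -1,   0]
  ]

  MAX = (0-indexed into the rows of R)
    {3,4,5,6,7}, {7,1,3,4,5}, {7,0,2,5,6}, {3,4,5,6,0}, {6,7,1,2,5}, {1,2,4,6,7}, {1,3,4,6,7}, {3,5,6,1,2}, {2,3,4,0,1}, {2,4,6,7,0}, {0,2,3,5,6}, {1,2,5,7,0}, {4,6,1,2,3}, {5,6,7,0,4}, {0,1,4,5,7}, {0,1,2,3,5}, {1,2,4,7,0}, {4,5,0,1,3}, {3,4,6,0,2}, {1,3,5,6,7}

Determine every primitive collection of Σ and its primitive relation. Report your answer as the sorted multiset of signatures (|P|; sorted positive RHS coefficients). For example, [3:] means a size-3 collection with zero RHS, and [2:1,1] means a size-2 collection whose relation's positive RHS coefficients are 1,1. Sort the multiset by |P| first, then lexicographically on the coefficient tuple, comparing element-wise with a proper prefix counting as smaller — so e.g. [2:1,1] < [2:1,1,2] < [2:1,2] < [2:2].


The 5 primitive collections of Σ (r=8, n=5):

  • {2,3,7}:  v_{2} + v_{3} + v_{7} = 0  →  sig = [3:]
  • {2,4,5}:  v_{2} + v_{4} + v_{5} = v_{0}  →  sig = [3:1]
  • {0,1,6}:  v_{0} + v_{1} + v_{6} = v_{2} + v_{3}  →  sig = [3:1,1]
  • {0,3,7}:  v_{0} + v_{3} + v_{7} = v_{4} + v_{5}  →  sig = [3:1,1]
  • {1,4,5,6}:  v_{1} + v_{4} + v_{5} + v_{6} = v_{3}  →  sig = [4:1]

so the primitive-relation signature multiset is
[[3:], [3:1], [3:1,1], [3:1,1], [4:1]]


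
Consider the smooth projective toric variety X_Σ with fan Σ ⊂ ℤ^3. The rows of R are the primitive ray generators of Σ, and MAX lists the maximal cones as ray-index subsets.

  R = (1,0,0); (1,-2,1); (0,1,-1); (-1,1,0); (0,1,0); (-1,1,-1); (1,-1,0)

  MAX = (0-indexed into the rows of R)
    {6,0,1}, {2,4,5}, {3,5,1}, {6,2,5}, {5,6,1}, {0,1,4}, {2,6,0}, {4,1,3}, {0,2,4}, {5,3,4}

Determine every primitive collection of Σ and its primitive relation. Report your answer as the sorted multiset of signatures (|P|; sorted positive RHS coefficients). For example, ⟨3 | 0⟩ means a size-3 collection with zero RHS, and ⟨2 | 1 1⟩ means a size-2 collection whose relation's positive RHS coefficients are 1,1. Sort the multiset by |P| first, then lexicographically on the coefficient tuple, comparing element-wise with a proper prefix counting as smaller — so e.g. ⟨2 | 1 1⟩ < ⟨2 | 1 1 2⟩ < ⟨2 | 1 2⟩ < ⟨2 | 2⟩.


The 7 primitive collections of Σ (r=7, n=3):

  P={3,6}:  v_{3} + v_{6} = 0  ⇒ sig = ⟨2 | 0⟩
  P={0,3}:  v_{0} + v_{3} = v_{4}  ⇒ sig = ⟨2 | 1⟩
  P={0,5}:  v_{0} + v_{5} = v_{2}  ⇒ sig = ⟨2 | 1⟩
  P={1,2}:  v_{1} + v_{2} = v_{6}  ⇒ sig = ⟨2 | 1⟩
  P={4,6}:  v_{4} + v_{6} = v_{0}  ⇒ sig = ⟨2 | 1⟩
  P={2,3}:  v_{2} + v_{3} = v_{4} + v_{5}  ⇒ sig = ⟨2 | 1 1⟩
  P={1,4,5}:  v_{1} + v_{4} + v_{5} = 0  ⇒ sig = ⟨3 | 0⟩

Sorted signature multiset PRS(X):
{ ⟨2 | 0⟩,  ⟨2 | 1⟩ ×4,  ⟨2 | 1 1⟩,  ⟨3 | 0⟩ }


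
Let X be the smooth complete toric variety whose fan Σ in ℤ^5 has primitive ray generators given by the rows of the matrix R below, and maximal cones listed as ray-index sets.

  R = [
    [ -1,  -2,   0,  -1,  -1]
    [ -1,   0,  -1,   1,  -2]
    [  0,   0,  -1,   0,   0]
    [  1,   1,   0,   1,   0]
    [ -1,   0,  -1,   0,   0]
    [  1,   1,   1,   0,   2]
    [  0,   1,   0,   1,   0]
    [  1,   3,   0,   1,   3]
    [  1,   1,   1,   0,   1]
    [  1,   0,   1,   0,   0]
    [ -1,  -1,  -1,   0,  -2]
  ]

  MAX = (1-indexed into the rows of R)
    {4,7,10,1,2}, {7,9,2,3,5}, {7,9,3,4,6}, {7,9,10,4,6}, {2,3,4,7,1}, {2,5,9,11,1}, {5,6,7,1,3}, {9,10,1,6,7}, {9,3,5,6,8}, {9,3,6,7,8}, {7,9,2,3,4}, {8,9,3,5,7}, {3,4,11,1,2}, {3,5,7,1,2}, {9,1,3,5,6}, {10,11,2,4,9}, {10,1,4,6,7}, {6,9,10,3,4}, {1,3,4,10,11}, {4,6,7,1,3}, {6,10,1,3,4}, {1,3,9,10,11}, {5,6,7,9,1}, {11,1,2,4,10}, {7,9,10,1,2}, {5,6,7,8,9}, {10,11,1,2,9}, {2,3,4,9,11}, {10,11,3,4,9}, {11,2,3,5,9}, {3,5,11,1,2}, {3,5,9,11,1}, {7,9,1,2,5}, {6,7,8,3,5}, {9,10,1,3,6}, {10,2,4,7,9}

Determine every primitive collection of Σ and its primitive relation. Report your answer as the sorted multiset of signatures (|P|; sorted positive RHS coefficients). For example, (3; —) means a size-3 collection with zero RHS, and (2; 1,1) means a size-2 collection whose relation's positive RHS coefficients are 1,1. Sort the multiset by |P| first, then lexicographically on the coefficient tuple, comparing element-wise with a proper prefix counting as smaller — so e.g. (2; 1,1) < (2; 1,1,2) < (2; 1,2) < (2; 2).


Σ has 16 primitive collections:

  P = {5,10}:  v_{5} + v_{10} = 0 ; sig = (2; —)
  P = {6,11}:  v_{6} + v_{11} = 0 ; sig = (2; —)
  P = {2,6}:  v_{2} + v_{6} = v_{7} ; sig = (2; 1)
  P = {7,11}:  v_{7} + v_{11} = v_{2} ; sig = (2; 1)
  P = {1,8}:  v_{1} + v_{8} = v_{5} + v_{6} ; sig = (2; 1,1)
  P = {4,5}:  v_{4} + v_{5} = v_{3} + v_{7} ; sig = (2; 1,1)
  P = {8,10}:  v_{8} + v_{10} = v_{3} + v_{6} + v_{7} + v_{9} ; sig = (2; 1,1,1,1)
  P = {8,11}:  v_{8} + v_{11} = v_{3} + v_{5} + v_{7} + v_{9} ; sig = (2; 1,1,1,1)
  P = {2,8}:  v_{2} + v_{8} = v_{3} + v_{5} + 2·v_{7} + v_{9} ; sig = (2; 1,1,1,2)
  P = {4,8}:  v_{4} + v_{8} = 2·v_{3} + v_{6} + 2·v_{7} + v_{9} ; sig = (2; 1,1,2,2)
  P = {1,4,9}:  v_{1} + v_{4} + v_{9} = v_{10} ; sig = (3; 1)
  P = {3,7,10}:  v_{3} + v_{7} + v_{10} = v_{4} ; sig = (3; 1)
  P = {2,3,10}:  v_{2} + v_{3} + v_{10} = v_{4} + v_{11} ; sig = (3; 1,1)
  P = {1,3,7,9}:  v_{1} + v_{3} + v_{7} + v_{9} = 0 ; sig = (4; —)
  P = {1,2,3,9}:  v_{1} + v_{2} + v_{3} + v_{9} = v_{11} ; sig = (4; 1)
  P = {3,5,6,7,9}:  v_{3} + v_{5} + v_{6} + v_{7} + v_{9} = v_{8} ; sig = (5; 1)

so the primitive-relation signature multiset is
    (2; —)
    (2; —)
    (2; 1)
    (2; 1)
    (2; 1,1)
    (2; 1,1)
    (2; 1,1,1,1)
    (2; 1,1,1,1)
    (2; 1,1,1,2)
    (2; 1,1,2,2)
    (3; 1)
    (3; 1)
    (3; 1,1)
    (4; —)
    (4; 1)
    (5; 1)


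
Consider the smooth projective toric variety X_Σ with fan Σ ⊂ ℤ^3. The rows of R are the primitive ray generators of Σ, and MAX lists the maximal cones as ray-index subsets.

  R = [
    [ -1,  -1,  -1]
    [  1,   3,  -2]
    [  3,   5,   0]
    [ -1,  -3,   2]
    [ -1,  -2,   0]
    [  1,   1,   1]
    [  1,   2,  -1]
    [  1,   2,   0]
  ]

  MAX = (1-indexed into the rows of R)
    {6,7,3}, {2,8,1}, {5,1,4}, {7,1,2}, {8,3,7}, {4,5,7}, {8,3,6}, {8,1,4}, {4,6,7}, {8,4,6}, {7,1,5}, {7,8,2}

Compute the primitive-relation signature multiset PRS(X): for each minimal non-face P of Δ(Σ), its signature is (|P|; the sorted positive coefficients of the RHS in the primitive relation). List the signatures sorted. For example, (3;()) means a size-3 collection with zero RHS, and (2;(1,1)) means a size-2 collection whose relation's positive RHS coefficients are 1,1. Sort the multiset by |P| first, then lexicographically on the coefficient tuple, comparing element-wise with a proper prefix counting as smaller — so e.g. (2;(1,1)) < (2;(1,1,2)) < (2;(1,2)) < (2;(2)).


|primitive collections| = 14. Relations:

  P={1,6}:  v_{1} + v_{6} = 0  →  sig = (2;())
  P={2,4}:  v_{2} + v_{4} = 0  →  sig = (2;())
  P={5,8}:  v_{5} + v_{8} = 0  →  sig = (2;())
  P={1,3}:  v_{1} + v_{3} = v_{7} + v_{8}  →  sig = (2;(1,1))
  P={2,5}:  v_{2} + v_{5} = v_{1} + v_{7}  →  sig = (2;(1,1))
  P={2,6}:  v_{2} + v_{6} = v_{7} + v_{8}  →  sig = (2;(1,1))
  P={3,5}:  v_{3} + v_{5} = v_{6} + v_{7}  →  sig = (2;(1,1))
  P={5,6}:  v_{5} + v_{6} = v_{4} + v_{7}  →  sig = (2;(1,1))
  P={3,4}:  v_{3} + v_{4} = 2·v_{6}  →  sig = (2;(2))
  P={2,3}:  v_{2} + v_{3} = 2·v_{7} + 2·v_{8}  →  sig = (2;(2,2))
  P={1,4,7}:  v_{1} + v_{4} + v_{7} = v_{5}  →  sig = (3;(1))
  P={1,7,8}:  v_{1} + v_{7} + v_{8} = v_{2}  →  sig = (3;(1))
  P={4,7,8}:  v_{4} + v_{7} + v_{8} = v_{6}  →  sig = (3;(1))
  P={6,7,8}:  v_{6} + v_{7} + v_{8} = v_{3}  →  sig = (3;(1))

Signatures (|P|; sorted positive RHS coefficients), sorted:
    (2;())
    (2;())
    (2;())
    (2;(1,1))
    (2;(1,1))
    (2;(1,1))
    (2;(1,1))
    (2;(1,1))
    (2;(2))
    (2;(2,2))
    (3;(1))
    (3;(1))
    (3;(1))
    (3;(1))


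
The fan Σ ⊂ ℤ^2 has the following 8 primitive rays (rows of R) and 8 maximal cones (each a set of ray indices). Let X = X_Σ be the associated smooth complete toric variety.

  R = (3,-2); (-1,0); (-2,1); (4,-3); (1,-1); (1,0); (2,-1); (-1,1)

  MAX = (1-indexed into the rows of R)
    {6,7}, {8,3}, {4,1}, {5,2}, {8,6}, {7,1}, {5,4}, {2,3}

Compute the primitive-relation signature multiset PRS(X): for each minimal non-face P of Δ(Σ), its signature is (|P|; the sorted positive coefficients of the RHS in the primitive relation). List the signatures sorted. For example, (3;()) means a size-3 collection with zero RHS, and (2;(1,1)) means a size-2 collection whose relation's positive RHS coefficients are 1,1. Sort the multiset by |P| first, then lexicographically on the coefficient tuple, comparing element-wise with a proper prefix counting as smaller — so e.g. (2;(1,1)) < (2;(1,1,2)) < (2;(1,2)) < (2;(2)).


20 minimal non-faces of Δ(Σ) (on 8 rays):

  P = {2,6}:  v_{2} + v_{6} = 0  ⟹  sig = (2;())
  P = {3,7}:  v_{3} + v_{7} = 0  ⟹  sig = (2;())
  P = {5,8}:  v_{5} + v_{8} = 0  ⟹  sig = (2;())
  P = {1,3}:  v_{1} + v_{3} = v_{5}  ⟹  sig = (2;(1))
  P = {1,5}:  v_{1} + v_{5} = v_{4}  ⟹  sig = (2;(1))
  P = {1,8}:  v_{1} + v_{8} = v_{7}  ⟹  sig = (2;(1))
  P = {2,7}:  v_{2} + v_{7} = v_{5}  ⟹  sig = (2;(1))
  P = {2,8}:  v_{2} + v_{8} = v_{3}  ⟹  sig = (2;(1))
  P = {3,5}:  v_{3} + v_{5} = v_{2}  ⟹  sig = (2;(1))
  P = {3,6}:  v_{3} + v_{6} = v_{8}  ⟹  sig = (2;(1))
  P = {4,8}:  v_{4} + v_{8} = v_{1}  ⟹  sig = (2;(1))
  P = {5,6}:  v_{5} + v_{6} = v_{7}  ⟹  sig = (2;(1))
  P = {5,7}:  v_{5} + v_{7} = v_{1}  ⟹  sig = (2;(1))
  P = {7,8}:  v_{7} + v_{8} = v_{6}  ⟹  sig = (2;(1))
  P = {4,6}:  v_{4} + v_{6} = v_{1} + v_{7}  ⟹  sig = (2;(1,1))
  P = {1,2}:  v_{1} + v_{2} = 2·v_{5}  ⟹  sig = (2;(2))
  P = {1,6}:  v_{1} + v_{6} = 2·v_{7}  ⟹  sig = (2;(2))
  P = {3,4}:  v_{3} + v_{4} = 2·v_{5}  ⟹  sig = (2;(2))
  P = {4,7}:  v_{4} + v_{7} = 2·v_{1}  ⟹  sig = (2;(2))
  P = {2,4}:  v_{2} + v_{4} = 3·v_{5}  ⟹  sig = (2;(3))

Signatures (|P|; sorted positive RHS coefficients), sorted:
    |P|=2: 20 collections, coeffs (), (), (), (1), (1), (1), (1), (1), (1), (1), (1), (1), (1), (1), (1,1), (2), (2), (2), (2), (3)


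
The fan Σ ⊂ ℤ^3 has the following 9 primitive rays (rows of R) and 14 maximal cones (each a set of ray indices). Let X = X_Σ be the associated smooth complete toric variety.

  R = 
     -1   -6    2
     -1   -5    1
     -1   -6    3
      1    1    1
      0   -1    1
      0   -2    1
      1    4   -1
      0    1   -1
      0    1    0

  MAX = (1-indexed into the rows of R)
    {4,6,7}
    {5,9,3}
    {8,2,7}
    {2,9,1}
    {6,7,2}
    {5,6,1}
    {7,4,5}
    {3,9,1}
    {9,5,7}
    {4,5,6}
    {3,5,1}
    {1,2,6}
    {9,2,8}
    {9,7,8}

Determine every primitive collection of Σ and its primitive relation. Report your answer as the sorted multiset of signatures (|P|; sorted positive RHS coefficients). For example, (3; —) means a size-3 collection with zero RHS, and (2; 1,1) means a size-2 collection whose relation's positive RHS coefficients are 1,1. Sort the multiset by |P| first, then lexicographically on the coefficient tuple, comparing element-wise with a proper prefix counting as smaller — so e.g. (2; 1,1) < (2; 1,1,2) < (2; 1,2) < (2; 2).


Δ(Σ) — 9 vertices, 18 min non-faces:

  {5,8}:  v_{5} + v_{8} = 0  ⟹  sig = (2; —)
  {1,7}:  v_{1} + v_{7} = v_{6}  ⟹  sig = (2; 1)
  {1,8}:  v_{1} + v_{8} = v_{2}  ⟹  sig = (2; 1)
  {2,5}:  v_{2} + v_{5} = v_{1}  ⟹  sig = (2; 1)
  {6,9}:  v_{6} + v_{9} = v_{5}  ⟹  sig = (2; 1)
  {3,8}:  v_{3} + v_{8} = v_{1} + v_{9}  ⟹  sig = (2; 1,1)
  {4,8}:  v_{4} + v_{8} = v_{6} + v_{7}  ⟹  sig = (2; 1,1)
  {6,8}:  v_{6} + v_{8} = v_{2} + v_{7}  ⟹  sig = (2; 1,1)
  {1,4}:  v_{1} + v_{4} = v_{5} + 2·v_{6}  ⟹  sig = (2; 1,2)
  {2,3}:  v_{2} + v_{3} = 2·v_{1} + v_{9}  ⟹  sig = (2; 1,2)
  {3,6}:  v_{3} + v_{6} = v_{1} + 2·v_{5}  ⟹  sig = (2; 1,2)
  {4,9}:  v_{4} + v_{9} = 2·v_{5} + v_{7}  ⟹  sig = (2; 1,2)
  {3,4}:  v_{3} + v_{4} = 3·v_{5} + v_{6}  ⟹  sig = (2; 1,3)
  {2,4}:  v_{2} + v_{4} = 2·v_{6}  ⟹  sig = (2; 2)
  {3,7}:  v_{3} + v_{7} = 2·v_{5}  ⟹  sig = (2; 2)
  {2,7,9}:  v_{2} + v_{7} + v_{9} = 0  ⟹  sig = (3; —)
  {1,5,9}:  v_{1} + v_{5} + v_{9} = v_{3}  ⟹  sig = (3; 1)
  {5,6,7}:  v_{5} + v_{6} + v_{7} = v_{4}  ⟹  sig = (3; 1)

Signatures (|P|; sorted positive RHS coefficients), sorted:
[(2; —), (2; 1), (2; 1), (2; 1), (2; 1), (2; 1,1), (2; 1,1), (2; 1,1), (2; 1,2), (2; 1,2), (2; 1,2), (2; 1,2), (2; 1,3), (2; 2), (2; 2), (3; —), (3; 1), (3; 1)]


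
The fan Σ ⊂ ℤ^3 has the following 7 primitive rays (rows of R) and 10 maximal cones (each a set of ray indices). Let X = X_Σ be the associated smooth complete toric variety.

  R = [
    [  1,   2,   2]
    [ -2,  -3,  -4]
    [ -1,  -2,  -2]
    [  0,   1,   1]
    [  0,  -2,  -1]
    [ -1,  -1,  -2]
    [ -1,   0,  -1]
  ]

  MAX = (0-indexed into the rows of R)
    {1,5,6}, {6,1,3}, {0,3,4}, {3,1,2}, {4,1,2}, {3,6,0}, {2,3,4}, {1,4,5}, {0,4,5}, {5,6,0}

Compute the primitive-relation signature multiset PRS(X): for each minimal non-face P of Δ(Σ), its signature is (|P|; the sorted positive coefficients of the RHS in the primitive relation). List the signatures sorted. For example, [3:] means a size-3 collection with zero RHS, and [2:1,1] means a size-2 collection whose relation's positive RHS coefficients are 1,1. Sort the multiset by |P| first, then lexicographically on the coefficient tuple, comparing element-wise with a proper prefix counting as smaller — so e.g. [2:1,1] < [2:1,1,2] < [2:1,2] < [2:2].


Δ(Σ) — 7 vertices, 7 min non-faces:

  P={0,2}:  v_{0} + v_{2} = 0 — sig = [2:]
  P={0,1}:  v_{0} + v_{1} = v_{5} — sig = [2:1]
  P={2,5}:  v_{2} + v_{5} = v_{1} — sig = [2:1]
  P={3,5}:  v_{3} + v_{5} = v_{6} — sig = [2:1]
  P={4,6}:  v_{4} + v_{6} = v_{2} — sig = [2:1]
  P={2,6}:  v_{2} + v_{6} = v_{1} + v_{3} — sig = [2:1,1]
  P={1,3,4}:  v_{1} + v_{3} + v_{4} = 2·v_{2} — sig = [3:2]

so the primitive-relation signature multiset is
{ [2:],  [2:1] ×4,  [2:1,1],  [3:2] }


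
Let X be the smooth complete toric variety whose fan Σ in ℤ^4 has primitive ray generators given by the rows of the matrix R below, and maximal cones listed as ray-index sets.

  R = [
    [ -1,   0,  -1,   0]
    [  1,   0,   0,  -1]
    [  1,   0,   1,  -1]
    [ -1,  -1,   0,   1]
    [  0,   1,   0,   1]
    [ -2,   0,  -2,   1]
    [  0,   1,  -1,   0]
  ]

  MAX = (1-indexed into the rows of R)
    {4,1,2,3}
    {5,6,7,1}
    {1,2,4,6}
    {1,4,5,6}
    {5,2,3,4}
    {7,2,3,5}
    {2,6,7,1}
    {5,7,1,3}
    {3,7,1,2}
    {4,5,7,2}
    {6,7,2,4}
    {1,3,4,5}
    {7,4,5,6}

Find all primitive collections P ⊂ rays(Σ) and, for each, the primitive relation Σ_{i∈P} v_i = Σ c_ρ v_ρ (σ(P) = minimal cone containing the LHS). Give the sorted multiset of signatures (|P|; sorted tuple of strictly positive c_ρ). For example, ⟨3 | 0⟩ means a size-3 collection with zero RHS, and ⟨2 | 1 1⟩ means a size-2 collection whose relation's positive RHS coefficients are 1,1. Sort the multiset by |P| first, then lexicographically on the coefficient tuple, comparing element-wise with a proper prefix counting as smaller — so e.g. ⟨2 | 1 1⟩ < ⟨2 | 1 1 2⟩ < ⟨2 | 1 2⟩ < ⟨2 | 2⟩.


5 collections generate NE(X_Σ); each relation:

  {3,6}:  v_{3} + v_{6} = v_{1} ; sig = ⟨2 | 1⟩
  {3,4,7}:  v_{3} + v_{4} + v_{7} = 0 ; sig = ⟨3 | 0⟩
  {1,2,5}:  v_{1} + v_{2} + v_{5} = v_{7} ; sig = ⟨3 | 1⟩
  {1,4,7}:  v_{1} + v_{4} + v_{7} = v_{6} ; sig = ⟨3 | 1⟩
  {2,5,6}:  v_{2} + v_{5} + v_{6} = v_{4} + 2·v_{7} ; sig = ⟨3 | 1 2⟩

Sorted signature multiset PRS(X):
    |P|=2: 1 collection, coeffs (1)
    |P|=3: 4 collections, coeffs (), (1), (1), (1,2)


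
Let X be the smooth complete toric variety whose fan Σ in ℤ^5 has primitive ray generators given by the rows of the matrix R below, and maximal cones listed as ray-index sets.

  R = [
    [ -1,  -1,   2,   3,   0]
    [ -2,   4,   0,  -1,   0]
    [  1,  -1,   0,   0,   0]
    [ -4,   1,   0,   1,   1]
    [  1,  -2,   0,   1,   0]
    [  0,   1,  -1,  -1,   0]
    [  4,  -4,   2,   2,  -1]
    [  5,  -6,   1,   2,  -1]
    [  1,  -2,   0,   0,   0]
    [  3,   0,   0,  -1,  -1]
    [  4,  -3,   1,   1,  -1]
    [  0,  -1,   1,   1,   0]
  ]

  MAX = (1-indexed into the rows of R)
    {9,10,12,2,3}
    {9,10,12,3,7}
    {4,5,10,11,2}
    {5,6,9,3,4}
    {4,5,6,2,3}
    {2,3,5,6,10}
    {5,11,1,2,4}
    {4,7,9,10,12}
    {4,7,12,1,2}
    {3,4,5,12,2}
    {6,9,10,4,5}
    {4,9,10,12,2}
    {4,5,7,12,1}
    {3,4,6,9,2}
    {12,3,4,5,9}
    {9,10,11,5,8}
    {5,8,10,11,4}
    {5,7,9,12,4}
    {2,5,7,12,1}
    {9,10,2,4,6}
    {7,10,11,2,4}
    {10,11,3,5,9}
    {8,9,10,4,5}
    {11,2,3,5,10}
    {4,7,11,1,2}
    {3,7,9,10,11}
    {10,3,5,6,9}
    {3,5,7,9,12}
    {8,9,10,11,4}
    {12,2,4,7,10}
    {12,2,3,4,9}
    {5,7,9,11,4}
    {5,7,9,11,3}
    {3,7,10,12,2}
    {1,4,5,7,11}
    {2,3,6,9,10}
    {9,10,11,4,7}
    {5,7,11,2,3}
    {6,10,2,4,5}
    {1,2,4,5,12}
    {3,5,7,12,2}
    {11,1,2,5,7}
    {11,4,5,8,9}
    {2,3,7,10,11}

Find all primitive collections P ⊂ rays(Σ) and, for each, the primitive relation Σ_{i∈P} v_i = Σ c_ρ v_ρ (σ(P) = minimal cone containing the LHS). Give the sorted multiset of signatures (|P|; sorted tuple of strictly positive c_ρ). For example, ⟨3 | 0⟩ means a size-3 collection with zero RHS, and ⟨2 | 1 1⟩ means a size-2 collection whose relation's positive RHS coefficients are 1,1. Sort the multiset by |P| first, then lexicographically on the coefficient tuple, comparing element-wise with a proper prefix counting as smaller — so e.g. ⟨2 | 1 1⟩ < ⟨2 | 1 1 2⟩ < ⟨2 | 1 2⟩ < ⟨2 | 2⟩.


Σ has 24 primitive collections:

  P = {6,12}:  v_{6} + v_{12} = 0  ⟹  sig = ⟨2 | 0⟩
  P = {6,7}:  v_{6} + v_{7} = v_{11}  ⟹  sig = ⟨2 | 1⟩
  P = {11,12}:  v_{11} + v_{12} = v_{7}  ⟹  sig = ⟨2 | 1⟩
  P = {1,9}:  v_{1} + v_{9} = v_{4} + v_{7}  ⟹  sig = ⟨2 | 1 1⟩
  P = {6,11}:  v_{6} + v_{11} = v_{5} + v_{10}  ⟹  sig = ⟨2 | 1 1⟩
  P = {2,8}:  v_{2} + v_{8} = v_{4} + v_{10} + v_{11}  ⟹  sig = ⟨2 | 1 1 1⟩
  P = {3,8}:  v_{3} + v_{8} = v_{5} + v_{9} + v_{11}  ⟹  sig = ⟨2 | 1 1 1⟩
  P = {1,6}:  v_{1} + v_{6} = v_{2} + v_{4} + v_{5} + v_{11}  ⟹  sig = ⟨2 | 1 1 1 1⟩
  P = {1,10}:  v_{1} + v_{10} = v_{2} + v_{4} + 2·v_{11}  ⟹  sig = ⟨2 | 1 1 2⟩
  P = {8,12}:  v_{8} + v_{12} = v_{4} + v_{9} + 2·v_{11}  ⟹  sig = ⟨2 | 1 1 2⟩
  P = {6,8}:  v_{6} + v_{8} = v_{4} + 2·v_{5} + v_{9} + 2·v_{10}  ⟹  sig = ⟨2 | 1 1 2 2⟩
  P = {7,8}:  v_{7} + v_{8} = v_{4} + v_{9} + 3·v_{11}  ⟹  sig = ⟨2 | 1 1 3⟩
  P = {1,3}:  v_{1} + v_{3} = v_{2} + 2·v_{5} + 2·v_{12}  ⟹  sig = ⟨2 | 1 2 2⟩
  P = {1,8}:  v_{1} + v_{8} = 2·v_{4} + 3·v_{11}  ⟹  sig = ⟨2 | 2 3⟩
  P = {2,5,9}:  v_{2} + v_{5} + v_{9} = 0  ⟹  sig = ⟨3 | 0⟩
  P = {3,4,10}:  v_{3} + v_{4} + v_{10} = 0  ⟹  sig = ⟨3 | 0⟩
  P = {5,10,12}:  v_{5} + v_{10} + v_{12} = v_{11}  ⟹  sig = ⟨3 | 1⟩
  P = {2,9,11}:  v_{2} + v_{9} + v_{11} = v_{10} + v_{12}  ⟹  sig = ⟨3 | 1 1⟩
  P = {3,4,11}:  v_{3} + v_{4} + v_{11} = v_{5} + v_{12}  ⟹  sig = ⟨3 | 1 1⟩
  P = {2,7,9}:  v_{2} + v_{7} + v_{9} = v_{10} + 2·v_{12}  ⟹  sig = ⟨3 | 1 2⟩
  P = {3,4,7}:  v_{3} + v_{4} + v_{7} = v_{5} + 2·v_{12}  ⟹  sig = ⟨3 | 1 2⟩
  P = {5,7,10}:  v_{5} + v_{7} + v_{10} = 2·v_{11}  ⟹  sig = ⟨3 | 2⟩
  P = {2,4,5,7}:  v_{2} + v_{4} + v_{5} + v_{7} = v_{1}  ⟹  sig = ⟨4 | 1⟩
  P = {4,5,9,10,11}:  v_{4} + v_{5} + v_{9} + v_{10} + v_{11} = v_{8}  ⟹  sig = ⟨5 | 1⟩

Hence PRS(X_Σ) =
    |P|=2: 14 collections, coeffs (), (1), (1), (1,1), (1,1), (1,1,1), (1,1,1), (1,1,1,1), (1,1,2), (1,1,2), (1,1,2,2), (1,1,3), (1,2,2), (2,3)
    |P|=3: 8 collections, coeffs (), (), (1), (1,1), (1,1), (1,2), (1,2), (2)
    |P|=4: 1 collection, coeffs (1)
    |P|=5: 1 collection, coeffs (1)


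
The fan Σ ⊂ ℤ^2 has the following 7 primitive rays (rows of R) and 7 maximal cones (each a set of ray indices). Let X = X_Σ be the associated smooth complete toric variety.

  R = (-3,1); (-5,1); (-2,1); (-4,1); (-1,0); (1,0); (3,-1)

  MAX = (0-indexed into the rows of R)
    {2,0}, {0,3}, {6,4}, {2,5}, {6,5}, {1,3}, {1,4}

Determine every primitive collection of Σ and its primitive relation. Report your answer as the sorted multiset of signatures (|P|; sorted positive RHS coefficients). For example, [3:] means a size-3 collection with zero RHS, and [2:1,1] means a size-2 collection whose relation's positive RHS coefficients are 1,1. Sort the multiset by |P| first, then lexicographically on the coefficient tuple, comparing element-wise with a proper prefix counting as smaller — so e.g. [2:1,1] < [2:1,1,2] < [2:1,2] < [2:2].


Δ(Σ) — 7 vertices, 14 min non-faces:

  P={0,6}:  v_{0} + v_{6} = 0  →  sig = [2:]
  P={4,5}:  v_{4} + v_{5} = 0  →  sig = [2:]
  P={0,4}:  v_{0} + v_{4} = v_{3}  →  sig = [2:1]
  P={0,5}:  v_{0} + v_{5} = v_{2}  →  sig = [2:1]
  P={1,5}:  v_{1} + v_{5} = v_{3}  →  sig = [2:1]
  P={2,4}:  v_{2} + v_{4} = v_{0}  →  sig = [2:1]
  P={2,6}:  v_{2} + v_{6} = v_{5}  →  sig = [2:1]
  P={3,4}:  v_{3} + v_{4} = v_{1}  →  sig = [2:1]
  P={3,5}:  v_{3} + v_{5} = v_{0}  →  sig = [2:1]
  P={3,6}:  v_{3} + v_{6} = v_{4}  →  sig = [2:1]
  P={1,2}:  v_{1} + v_{2} = v_{0} + v_{3}  →  sig = [2:1,1]
  P={0,1}:  v_{0} + v_{1} = 2·v_{3}  →  sig = [2:2]
  P={1,6}:  v_{1} + v_{6} = 2·v_{4}  →  sig = [2:2]
  P={2,3}:  v_{2} + v_{3} = 2·v_{0}  →  sig = [2:2]

Sorted signature multiset PRS(X):
    [2:]
    [2:]
    [2:1]
    [2:1]
    [2:1]
    [2:1]
    [2:1]
    [2:1]
    [2:1]
    [2:1]
    [2:1,1]
    [2:2]
    [2:2]
    [2:2]


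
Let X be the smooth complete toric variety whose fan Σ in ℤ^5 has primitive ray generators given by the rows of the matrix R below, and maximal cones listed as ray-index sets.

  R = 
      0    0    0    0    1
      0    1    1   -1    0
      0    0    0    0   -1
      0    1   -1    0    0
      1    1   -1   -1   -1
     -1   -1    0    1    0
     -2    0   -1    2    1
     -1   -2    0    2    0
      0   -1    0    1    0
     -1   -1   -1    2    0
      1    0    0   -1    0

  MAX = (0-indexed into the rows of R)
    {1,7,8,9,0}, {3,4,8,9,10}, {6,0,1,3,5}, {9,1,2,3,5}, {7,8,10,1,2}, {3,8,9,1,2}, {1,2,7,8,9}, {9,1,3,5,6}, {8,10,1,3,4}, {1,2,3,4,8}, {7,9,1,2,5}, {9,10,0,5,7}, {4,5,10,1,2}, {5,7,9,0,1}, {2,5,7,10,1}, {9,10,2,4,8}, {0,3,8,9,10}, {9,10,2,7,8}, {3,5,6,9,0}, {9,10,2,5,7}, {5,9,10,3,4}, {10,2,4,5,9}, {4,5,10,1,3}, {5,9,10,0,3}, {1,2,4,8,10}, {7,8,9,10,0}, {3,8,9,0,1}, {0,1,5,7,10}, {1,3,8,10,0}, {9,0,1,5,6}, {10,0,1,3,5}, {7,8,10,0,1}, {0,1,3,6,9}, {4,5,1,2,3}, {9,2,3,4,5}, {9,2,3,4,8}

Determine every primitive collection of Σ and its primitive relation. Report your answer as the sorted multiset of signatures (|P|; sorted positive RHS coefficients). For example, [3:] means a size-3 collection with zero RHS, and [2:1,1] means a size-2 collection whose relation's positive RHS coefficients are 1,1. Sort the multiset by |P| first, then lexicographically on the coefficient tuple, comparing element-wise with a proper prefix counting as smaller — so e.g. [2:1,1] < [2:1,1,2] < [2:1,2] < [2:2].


Σ has 14 primitive collections:

  {0,2}:  v_{0} + v_{2} = 0  ⇒ sig = [2:]
  {3,7}:  v_{3} + v_{7} = v_{9}  ⇒ sig = [2:1]
  {5,8}:  v_{5} + v_{8} = v_{7}  ⇒ sig = [2:1]
  {0,4}:  v_{0} + v_{4} = v_{3} + v_{10}  ⇒ sig = [2:1,1]
  {4,7}:  v_{4} + v_{7} = v_{2} + v_{9} + v_{10}  ⇒ sig = [2:1,1,1]
  {6,10}:  v_{6} + v_{10} = v_{0} + v_{3} + v_{5}  ⇒ sig = [2:1,1,1]
  {2,6}:  v_{2} + v_{6} = v_{1} + v_{3} + v_{5} + v_{9}  ⇒ sig = [2:1,1,1,1]
  {6,7}:  v_{6} + v_{7} = v_{0} + v_{1} + v_{5} + 2·v_{9}  ⇒ sig = [2:1,1,1,2]
  {6,8}:  v_{6} + v_{8} = v_{0} + v_{1} + 2·v_{9}  ⇒ sig = [2:1,1,2]
  {4,6}:  v_{4} + v_{6} = 2·v_{3} + v_{5}  ⇒ sig = [2:1,2]
  {1,9,10}:  v_{1} + v_{9} + v_{10} = 0  ⇒ sig = [3:]
  {2,3,10}:  v_{2} + v_{3} + v_{10} = v_{4}  ⇒ sig = [3:1]
  {1,4,9}:  v_{1} + v_{4} + v_{9} = v_{2} + v_{3}  ⇒ sig = [3:1,1]
  {0,1,3,5,9}:  v_{0} + v_{1} + v_{3} + v_{5} + v_{9} = v_{6}  ⇒ sig = [5:1]

Hence PRS(X_Σ) =
[[2:], [2:1], [2:1], [2:1,1], [2:1,1,1], [2:1,1,1], [2:1,1,1,1], [2:1,1,1,2], [2:1,1,2], [2:1,2], [3:], [3:1], [3:1,1], [5:1]]


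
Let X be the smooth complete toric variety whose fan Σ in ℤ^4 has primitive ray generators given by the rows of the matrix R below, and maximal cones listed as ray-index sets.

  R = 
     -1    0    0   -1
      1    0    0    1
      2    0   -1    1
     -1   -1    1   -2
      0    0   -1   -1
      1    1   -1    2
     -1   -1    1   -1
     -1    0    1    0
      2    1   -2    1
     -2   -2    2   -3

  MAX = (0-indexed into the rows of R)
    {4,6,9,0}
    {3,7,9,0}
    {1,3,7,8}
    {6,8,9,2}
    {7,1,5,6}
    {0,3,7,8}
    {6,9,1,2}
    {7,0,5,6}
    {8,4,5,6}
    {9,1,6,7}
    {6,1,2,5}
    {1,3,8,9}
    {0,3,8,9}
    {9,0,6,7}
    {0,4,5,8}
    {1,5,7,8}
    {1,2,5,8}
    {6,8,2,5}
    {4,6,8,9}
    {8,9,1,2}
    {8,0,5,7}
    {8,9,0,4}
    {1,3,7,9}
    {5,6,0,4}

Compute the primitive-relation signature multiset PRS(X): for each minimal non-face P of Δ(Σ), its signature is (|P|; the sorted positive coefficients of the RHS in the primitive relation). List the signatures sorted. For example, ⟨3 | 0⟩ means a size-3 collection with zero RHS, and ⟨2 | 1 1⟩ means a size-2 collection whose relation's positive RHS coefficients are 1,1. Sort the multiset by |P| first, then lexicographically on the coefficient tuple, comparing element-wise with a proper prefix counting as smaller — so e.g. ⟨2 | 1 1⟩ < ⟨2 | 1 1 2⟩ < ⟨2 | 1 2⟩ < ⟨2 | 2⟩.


Primitive collections (15):

  {0,1}:  v_{0} + v_{1} = 0  ⇒ sig = ⟨2 | 0⟩
  {3,5}:  v_{3} + v_{5} = 0  ⇒ sig = ⟨2 | 0⟩
  {2,7}:  v_{2} + v_{7} = v_{1}  ⇒ sig = ⟨2 | 1⟩
  {3,6}:  v_{3} + v_{6} = v_{9}  ⇒ sig = ⟨2 | 1⟩
  {4,7}:  v_{4} + v_{7} = v_{0}  ⇒ sig = ⟨2 | 1⟩
  {5,9}:  v_{5} + v_{9} = v_{6}  ⇒ sig = ⟨2 | 1⟩
  {0,2}:  v_{0} + v_{2} = v_{6} + v_{8}  ⇒ sig = ⟨2 | 1 1⟩
  {1,4}:  v_{1} + v_{4} = v_{6} + v_{8}  ⇒ sig = ⟨2 | 1 1⟩
  {2,3}:  v_{2} + v_{3} = v_{1} + v_{8} + v_{9}  ⇒ sig = ⟨2 | 1 1 1⟩
  {3,4}:  v_{3} + v_{4} = v_{0} + v_{8} + v_{9}  ⇒ sig = ⟨2 | 1 1 1⟩
  {2,4}:  v_{2} + v_{4} = 2·v_{6} + 2·v_{8}  ⇒ sig = ⟨2 | 2 2⟩
  {6,7,8}:  v_{6} + v_{7} + v_{8} = 0  ⇒ sig = ⟨3 | 0⟩
  {0,6,8}:  v_{0} + v_{6} + v_{8} = v_{4}  ⇒ sig = ⟨3 | 1⟩
  {1,6,8}:  v_{1} + v_{6} + v_{8} = v_{2}  ⇒ sig = ⟨3 | 1⟩
  {7,8,9}:  v_{7} + v_{8} + v_{9} = v_{3}  ⇒ sig = ⟨3 | 1⟩

Sorted signature multiset PRS(X):
{ ⟨2 | 0⟩ ×2,  ⟨2 | 1⟩ ×4,  ⟨2 | 1 1⟩ ×2,  ⟨2 | 1 1 1⟩ ×2,  ⟨2 | 2 2⟩,  ⟨3 | 0⟩,  ⟨3 | 1⟩ ×3 }


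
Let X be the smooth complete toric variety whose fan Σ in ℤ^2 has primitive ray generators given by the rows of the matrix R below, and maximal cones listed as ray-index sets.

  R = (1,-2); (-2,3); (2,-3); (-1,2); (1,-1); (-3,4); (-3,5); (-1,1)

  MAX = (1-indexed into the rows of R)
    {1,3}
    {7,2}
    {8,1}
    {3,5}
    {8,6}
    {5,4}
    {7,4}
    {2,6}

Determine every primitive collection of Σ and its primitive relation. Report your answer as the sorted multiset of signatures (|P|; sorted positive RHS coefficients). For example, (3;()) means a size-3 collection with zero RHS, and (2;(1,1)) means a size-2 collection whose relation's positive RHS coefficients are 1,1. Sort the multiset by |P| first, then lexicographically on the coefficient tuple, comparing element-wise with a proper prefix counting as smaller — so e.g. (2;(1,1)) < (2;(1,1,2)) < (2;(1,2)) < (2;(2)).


20 minimal non-faces of Δ(Σ) (on 8 rays):

  P = {1,4}:  v_{1} + v_{4} = 0  ⇒ sig = (2;())
  P = {2,3}:  v_{2} + v_{3} = 0  ⇒ sig = (2;())
  P = {5,8}:  v_{5} + v_{8} = 0  ⇒ sig = (2;())
  P = {1,2}:  v_{1} + v_{2} = v_{8}  ⇒ sig = (2;(1))
  P = {1,5}:  v_{1} + v_{5} = v_{3}  ⇒ sig = (2;(1))
  P = {1,7}:  v_{1} + v_{7} = v_{2}  ⇒ sig = (2;(1))
  P = {2,4}:  v_{2} + v_{4} = v_{7}  ⇒ sig = (2;(1))
  P = {2,5}:  v_{2} + v_{5} = v_{4}  ⇒ sig = (2;(1))
  P = {2,8}:  v_{2} + v_{8} = v_{6}  ⇒ sig = (2;(1))
  P = {3,4}:  v_{3} + v_{4} = v_{5}  ⇒ sig = (2;(1))
  P = {3,6}:  v_{3} + v_{6} = v_{8}  ⇒ sig = (2;(1))
  P = {3,7}:  v_{3} + v_{7} = v_{4}  ⇒ sig = (2;(1))
  P = {3,8}:  v_{3} + v_{8} = v_{1}  ⇒ sig = (2;(1))
  P = {4,8}:  v_{4} + v_{8} = v_{2}  ⇒ sig = (2;(1))
  P = {5,6}:  v_{5} + v_{6} = v_{2}  ⇒ sig = (2;(1))
  P = {1,6}:  v_{1} + v_{6} = 2·v_{8}  ⇒ sig = (2;(2))
  P = {4,6}:  v_{4} + v_{6} = 2·v_{2}  ⇒ sig = (2;(2))
  P = {5,7}:  v_{5} + v_{7} = 2·v_{4}  ⇒ sig = (2;(2))
  P = {7,8}:  v_{7} + v_{8} = 2·v_{2}  ⇒ sig = (2;(2))
  P = {6,7}:  v_{6} + v_{7} = 3·v_{2}  ⇒ sig = (2;(3))

Signatures (|P|; sorted positive RHS coefficients), sorted:
[(2;()), (2;()), (2;()), (2;(1)), (2;(1)), (2;(1)), (2;(1)), (2;(1)), (2;(1)), (2;(1)), (2;(1)), (2;(1)), (2;(1)), (2;(1)), (2;(1)), (2;(2)), (2;(2)), (2;(2)), (2;(2)), (2;(3))]


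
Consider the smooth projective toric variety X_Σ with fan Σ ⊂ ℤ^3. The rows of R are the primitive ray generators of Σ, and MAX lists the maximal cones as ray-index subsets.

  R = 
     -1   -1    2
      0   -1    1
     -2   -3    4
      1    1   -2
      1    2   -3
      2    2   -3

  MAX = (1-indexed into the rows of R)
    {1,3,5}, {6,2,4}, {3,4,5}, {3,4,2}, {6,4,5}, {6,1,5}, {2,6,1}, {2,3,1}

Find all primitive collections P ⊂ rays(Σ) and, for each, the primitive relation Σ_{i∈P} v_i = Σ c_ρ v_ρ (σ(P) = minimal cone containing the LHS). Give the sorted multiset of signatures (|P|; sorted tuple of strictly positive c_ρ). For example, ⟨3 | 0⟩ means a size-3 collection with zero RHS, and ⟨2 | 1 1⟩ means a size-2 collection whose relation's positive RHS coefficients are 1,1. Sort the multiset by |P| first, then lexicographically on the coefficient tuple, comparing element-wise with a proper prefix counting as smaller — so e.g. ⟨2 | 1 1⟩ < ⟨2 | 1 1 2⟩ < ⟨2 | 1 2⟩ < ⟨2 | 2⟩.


3 minimal non-faces of Δ(Σ) (on 6 rays):

  {1,4}:  v_{1} + v_{4} = 0 ; sig = ⟨2 | 0⟩
  {2,5}:  v_{2} + v_{5} = v_{4} ; sig = ⟨2 | 1⟩
  {3,6}:  v_{3} + v_{6} = v_{2} ; sig = ⟨2 | 1⟩

Hence PRS(X_Σ) =
    |P|=2: 3 collections, coeffs (), (1), (1)


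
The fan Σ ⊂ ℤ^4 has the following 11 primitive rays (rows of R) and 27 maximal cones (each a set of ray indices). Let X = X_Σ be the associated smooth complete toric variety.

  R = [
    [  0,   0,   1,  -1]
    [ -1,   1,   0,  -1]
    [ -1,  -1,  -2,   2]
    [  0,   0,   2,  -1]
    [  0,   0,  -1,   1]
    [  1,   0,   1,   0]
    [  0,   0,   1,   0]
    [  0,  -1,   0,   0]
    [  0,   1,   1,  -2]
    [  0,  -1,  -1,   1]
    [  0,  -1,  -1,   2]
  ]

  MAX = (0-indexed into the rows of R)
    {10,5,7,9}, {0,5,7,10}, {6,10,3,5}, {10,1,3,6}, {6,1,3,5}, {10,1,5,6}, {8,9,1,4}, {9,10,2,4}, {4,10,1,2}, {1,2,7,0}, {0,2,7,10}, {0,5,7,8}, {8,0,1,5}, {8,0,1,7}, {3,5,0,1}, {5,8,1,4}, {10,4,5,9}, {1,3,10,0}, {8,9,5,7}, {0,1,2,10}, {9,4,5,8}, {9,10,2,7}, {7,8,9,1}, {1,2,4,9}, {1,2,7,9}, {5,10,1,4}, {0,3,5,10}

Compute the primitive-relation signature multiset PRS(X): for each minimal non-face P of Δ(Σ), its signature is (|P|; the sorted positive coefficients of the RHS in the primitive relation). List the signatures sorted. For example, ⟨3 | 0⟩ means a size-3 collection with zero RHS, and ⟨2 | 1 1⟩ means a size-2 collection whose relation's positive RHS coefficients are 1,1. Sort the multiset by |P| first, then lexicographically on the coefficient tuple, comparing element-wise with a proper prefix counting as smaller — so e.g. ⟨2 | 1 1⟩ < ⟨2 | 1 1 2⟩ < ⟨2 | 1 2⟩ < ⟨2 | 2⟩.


Primitive collections (23):

  P = {0,4}:  v_{0} + v_{4} = 0 — sig = ⟨2 | 0⟩
  P = {8,10}:  v_{8} + v_{10} = 0 — sig = ⟨2 | 0⟩
  P = {0,6}:  v_{0} + v_{6} = v_{3} — sig = ⟨2 | 1⟩
  P = {0,9}:  v_{0} + v_{9} = v_{7} — sig = ⟨2 | 1⟩
  P = {2,5}:  v_{2} + v_{5} = v_{10} — sig = ⟨2 | 1⟩
  P = {3,4}:  v_{3} + v_{4} = v_{6} — sig = ⟨2 | 1⟩
  P = {4,7}:  v_{4} + v_{7} = v_{9} — sig = ⟨2 | 1⟩
  P = {2,8}:  v_{2} + v_{8} = v_{1} + v_{9} — sig = ⟨2 | 1 1⟩
  P = {6,9}:  v_{6} + v_{9} = v_{0} + v_{10} — sig = ⟨2 | 1 1⟩
  P = {4,6}:  v_{4} + v_{6} = v_{1} + v_{5} + v_{10} — sig = ⟨2 | 1 1 1⟩
  P = {6,8}:  v_{6} + v_{8} = v_{0} + v_{1} + v_{5} — sig = ⟨2 | 1 1 1⟩
  P = {2,6}:  v_{2} + v_{6} = v_{0} + v_{1} + 2·v_{10} — sig = ⟨2 | 1 1 2⟩
  P = {3,8}:  v_{3} + v_{8} = 2·v_{0} + v_{1} + v_{5} — sig = ⟨2 | 1 1 2⟩
  P = {3,9}:  v_{3} + v_{9} = 2·v_{0} + v_{10} — sig = ⟨2 | 1 2⟩
  P = {6,7}:  v_{6} + v_{7} = 2·v_{0} + v_{10} — sig = ⟨2 | 1 2⟩
  P = {2,3}:  v_{2} + v_{3} = 2·v_{0} + v_{1} + 2·v_{10} — sig = ⟨2 | 1 2 2⟩
  P = {3,7}:  v_{3} + v_{7} = 3·v_{0} + v_{10} — sig = ⟨2 | 1 3⟩
  P = {1,5,9}:  v_{1} + v_{5} + v_{9} = 0 — sig = ⟨3 | 0⟩
  P = {1,5,7}:  v_{1} + v_{5} + v_{7} = v_{0} — sig = ⟨3 | 1⟩
  P = {1,9,10}:  v_{1} + v_{9} + v_{10} = v_{2} — sig = ⟨3 | 1⟩
  P = {1,7,10}:  v_{1} + v_{7} + v_{10} = v_{0} + v_{2} — sig = ⟨3 | 1 1⟩
  P = {0,1,5,10}:  v_{0} + v_{1} + v_{5} + v_{10} = v_{6} — sig = ⟨4 | 1⟩
  P = {1,3,5,10}:  v_{1} + v_{3} + v_{5} + v_{10} = 2·v_{6} — sig = ⟨4 | 2⟩

Hence PRS(X_Σ) =
    |P|=2: 17 collections, coeffs (), (), (1), (1), (1), (1), (1), (1,1), (1,1), (1,1,1), (1,1,1), (1,1,2), (1,1,2), (1,2), (1,2), (1,2,2), (1,3)
    |P|=3: 4 collections, coeffs (), (1), (1), (1,1)
    |P|=4: 2 collections, coeffs (1), (2)


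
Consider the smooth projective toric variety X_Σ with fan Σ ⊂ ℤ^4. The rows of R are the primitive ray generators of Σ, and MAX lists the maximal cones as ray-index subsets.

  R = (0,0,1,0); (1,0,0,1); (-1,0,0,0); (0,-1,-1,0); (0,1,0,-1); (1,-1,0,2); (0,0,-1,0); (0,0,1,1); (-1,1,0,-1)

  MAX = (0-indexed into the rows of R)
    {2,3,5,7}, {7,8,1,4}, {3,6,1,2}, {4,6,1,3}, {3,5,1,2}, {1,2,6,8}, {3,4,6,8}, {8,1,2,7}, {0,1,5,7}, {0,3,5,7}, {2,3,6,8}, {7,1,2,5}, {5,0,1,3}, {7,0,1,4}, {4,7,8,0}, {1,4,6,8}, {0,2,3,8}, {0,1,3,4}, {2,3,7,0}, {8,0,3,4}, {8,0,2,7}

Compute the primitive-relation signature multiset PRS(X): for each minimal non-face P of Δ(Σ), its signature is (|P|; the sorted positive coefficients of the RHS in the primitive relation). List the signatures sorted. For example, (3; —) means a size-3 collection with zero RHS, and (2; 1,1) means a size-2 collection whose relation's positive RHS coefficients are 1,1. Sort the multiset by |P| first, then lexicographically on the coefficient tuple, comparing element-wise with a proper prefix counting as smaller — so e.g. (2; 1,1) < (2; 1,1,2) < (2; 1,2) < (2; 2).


Primitive collections (13):

  {0,6}:  v_{0} + v_{6} = 0  ⇒ sig = (2; —)
  {2,4}:  v_{2} + v_{4} = v_{8}  ⇒ sig = (2; 1)
  {4,5}:  v_{4} + v_{5} = v_{1}  ⇒ sig = (2; 1)
  {5,8}:  v_{5} + v_{8} = v_{1} + v_{2}  ⇒ sig = (2; 1,1)
  {6,7}:  v_{6} + v_{7} = v_{1} + v_{2}  ⇒ sig = (2; 1,1)
  {5,6}:  v_{5} + v_{6} = 2·v_{1} + v_{2} + v_{3}  ⇒ sig = (2; 1,1,2)
  {3,4,7}:  v_{3} + v_{4} + v_{7} = 0  ⇒ sig = (3; —)
  {0,1,2}:  v_{0} + v_{1} + v_{2} = v_{7}  ⇒ sig = (3; 1)
  {1,3,7}:  v_{1} + v_{3} + v_{7} = v_{5}  ⇒ sig = (3; 1)
  {1,3,8}:  v_{1} + v_{3} + v_{8} = v_{6}  ⇒ sig = (3; 1)
  {3,7,8}:  v_{3} + v_{7} + v_{8} = v_{2}  ⇒ sig = (3; 1)
  {0,1,8}:  v_{0} + v_{1} + v_{8} = v_{4} + v_{7}  ⇒ sig = (3; 1,1)
  {0,2,5}:  v_{0} + v_{2} + v_{5} = v_{3} + 2·v_{7}  ⇒ sig = (3; 1,2)

Signatures (|P|; sorted positive RHS coefficients), sorted:
    |P|=2: 6 collections, coeffs (), (1), (1), (1,1), (1,1), (1,1,2)
    |P|=3: 7 collections, coeffs (), (1), (1), (1), (1), (1,1), (1,2)


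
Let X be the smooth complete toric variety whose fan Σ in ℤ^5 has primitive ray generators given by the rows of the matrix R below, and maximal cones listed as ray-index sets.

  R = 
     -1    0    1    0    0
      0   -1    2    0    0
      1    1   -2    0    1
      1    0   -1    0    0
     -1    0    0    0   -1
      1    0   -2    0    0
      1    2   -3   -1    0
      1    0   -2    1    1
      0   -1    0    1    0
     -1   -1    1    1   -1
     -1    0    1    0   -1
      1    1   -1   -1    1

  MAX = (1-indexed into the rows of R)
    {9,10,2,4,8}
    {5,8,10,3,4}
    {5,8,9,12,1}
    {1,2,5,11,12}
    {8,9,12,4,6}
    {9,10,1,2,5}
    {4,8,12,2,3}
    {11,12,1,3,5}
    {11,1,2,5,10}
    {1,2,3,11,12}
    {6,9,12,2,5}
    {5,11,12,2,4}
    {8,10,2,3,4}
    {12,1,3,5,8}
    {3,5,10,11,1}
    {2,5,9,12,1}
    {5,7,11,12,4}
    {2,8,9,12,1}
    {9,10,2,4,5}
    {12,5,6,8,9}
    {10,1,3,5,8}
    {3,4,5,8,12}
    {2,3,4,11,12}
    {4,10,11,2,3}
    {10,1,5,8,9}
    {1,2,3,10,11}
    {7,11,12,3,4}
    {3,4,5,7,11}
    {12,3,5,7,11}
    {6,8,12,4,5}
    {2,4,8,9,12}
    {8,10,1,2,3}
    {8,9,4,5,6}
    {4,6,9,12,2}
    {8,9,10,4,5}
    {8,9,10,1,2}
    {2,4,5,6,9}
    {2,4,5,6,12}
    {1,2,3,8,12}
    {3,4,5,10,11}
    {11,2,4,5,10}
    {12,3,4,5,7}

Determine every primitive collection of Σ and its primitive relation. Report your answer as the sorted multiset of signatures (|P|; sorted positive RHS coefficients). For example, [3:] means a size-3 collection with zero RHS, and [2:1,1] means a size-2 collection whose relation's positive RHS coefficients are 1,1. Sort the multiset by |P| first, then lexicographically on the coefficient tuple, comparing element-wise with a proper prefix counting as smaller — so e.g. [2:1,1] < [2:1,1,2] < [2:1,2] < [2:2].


20 minimal non-faces of Δ(Σ) (on 12 rays):

  P = {1,4}:  v_{1} + v_{4} = 0  ⟹  sig = [2:]
  P = {10,12}:  v_{10} + v_{12} = 0  ⟹  sig = [2:]
  P = {3,9}:  v_{3} + v_{9} = v_{8}  ⟹  sig = [2:1]
  P = {9,11}:  v_{9} + v_{11} = v_{10}  ⟹  sig = [2:1]
  P = {6,11}:  v_{6} + v_{11} = v_{4} + v_{5}  ⟹  sig = [2:1,1]
  P = {8,11}:  v_{8} + v_{11} = v_{3} + v_{10}  ⟹  sig = [2:1,1]
  P = {1,6}:  v_{1} + v_{6} = v_{5} + v_{9} + v_{12}  ⟹  sig = [2:1,1,1]
  P = {2,7}:  v_{2} + v_{7} = v_{4} + v_{11} + v_{12}  ⟹  sig = [2:1,1,1]
  P = {6,10}:  v_{6} + v_{10} = v_{4} + v_{5} + v_{9}  ⟹  sig = [2:1,1,1]
  P = {7,9}:  v_{7} + v_{9} = v_{3} + v_{4} + v_{5}  ⟹  sig = [2:1,1,1]
  P = {1,7}:  v_{1} + v_{7} = v_{3} + v_{5} + v_{11} + v_{12}  ⟹  sig = [2:1,1,1,1]
  P = {3,6}:  v_{3} + v_{6} = v_{4} + v_{5} + v_{8} + v_{12}  ⟹  sig = [2:1,1,1,1]
  P = {7,10}:  v_{7} + v_{10} = v_{3} + v_{4} + v_{5} + v_{11}  ⟹  sig = [2:1,1,1,1]
  P = {7,8}:  v_{7} + v_{8} = 2·v_{3} + v_{4} + v_{5}  ⟹  sig = [2:1,1,2]
  P = {6,7}:  v_{6} + v_{7} = v_{3} + 2·v_{4} + 2·v_{5} + v_{12}  ⟹  sig = [2:1,1,2,2]
  P = {2,3,5}:  v_{2} + v_{3} + v_{5} = 0  ⟹  sig = [3:]
  P = {2,5,8}:  v_{2} + v_{5} + v_{8} = v_{9}  ⟹  sig = [3:1]
  P = {2,6,8}:  v_{2} + v_{6} + v_{8} = v_{4} + 2·v_{9} + v_{12}  ⟹  sig = [3:1,1,2]
  P = {4,5,9,12}:  v_{4} + v_{5} + v_{9} + v_{12} = v_{6}  ⟹  sig = [4:1]
  P = {3,4,5,11,12}:  v_{3} + v_{4} + v_{5} + v_{11} + v_{12} = v_{7}  ⟹  sig = [5:1]

Hence PRS(X_Σ) =
{ [2:] ×2,  [2:1] ×2,  [2:1,1] ×2,  [2:1,1,1] ×4,  [2:1,1,1,1] ×3,  [2:1,1,2],  [2:1,1,2,2],  [3:],  [3:1],  [3:1,1,2],  [4:1],  [5:1] }


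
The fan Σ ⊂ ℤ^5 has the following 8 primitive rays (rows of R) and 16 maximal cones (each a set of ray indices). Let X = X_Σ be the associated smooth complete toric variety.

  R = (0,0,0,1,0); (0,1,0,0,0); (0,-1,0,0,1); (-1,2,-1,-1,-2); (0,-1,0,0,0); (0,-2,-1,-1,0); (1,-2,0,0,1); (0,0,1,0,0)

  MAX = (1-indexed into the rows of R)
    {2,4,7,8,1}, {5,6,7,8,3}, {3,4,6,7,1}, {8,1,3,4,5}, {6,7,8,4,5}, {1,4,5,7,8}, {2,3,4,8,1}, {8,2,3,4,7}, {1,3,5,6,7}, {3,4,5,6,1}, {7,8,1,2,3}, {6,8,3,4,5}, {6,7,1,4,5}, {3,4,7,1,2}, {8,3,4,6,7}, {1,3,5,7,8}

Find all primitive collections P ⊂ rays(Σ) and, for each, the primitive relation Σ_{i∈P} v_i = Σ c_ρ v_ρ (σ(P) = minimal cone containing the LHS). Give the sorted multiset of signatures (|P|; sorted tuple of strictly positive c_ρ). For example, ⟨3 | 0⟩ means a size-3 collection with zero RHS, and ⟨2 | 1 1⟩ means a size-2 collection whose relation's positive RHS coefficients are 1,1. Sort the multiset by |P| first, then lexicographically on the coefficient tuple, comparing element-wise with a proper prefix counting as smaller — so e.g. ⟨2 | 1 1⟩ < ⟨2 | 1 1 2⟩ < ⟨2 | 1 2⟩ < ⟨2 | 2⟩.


5 minimal non-faces of Δ(Σ) (on 8 rays):

  • {2,5}:  v_{2} + v_{5} = 0 ; sig = ⟨2 | 0⟩
  • {2,6}:  v_{2} + v_{6} = v_{3} + v_{4} + v_{7} ; sig = ⟨2 | 1 1 1⟩
  • {1,6,8}:  v_{1} + v_{6} + v_{8} = 2·v_{5} ; sig = ⟨3 | 2⟩
  • {3,4,5,7}:  v_{3} + v_{4} + v_{5} + v_{7} = v_{6} ; sig = ⟨4 | 1⟩
  • {1,3,4,7,8}:  v_{1} + v_{3} + v_{4} + v_{7} + v_{8} = v_{5} ; sig = ⟨5 | 1⟩

so the primitive-relation signature multiset is
[⟨2 | 0⟩, ⟨2 | 1 1 1⟩, ⟨3 | 2⟩, ⟨4 | 1⟩, ⟨5 | 1⟩]
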